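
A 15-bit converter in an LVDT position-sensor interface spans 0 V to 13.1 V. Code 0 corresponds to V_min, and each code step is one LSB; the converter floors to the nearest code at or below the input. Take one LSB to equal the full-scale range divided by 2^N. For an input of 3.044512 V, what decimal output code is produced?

Full-scale range = 13.1 V. LSB = 13.1 V / 2^15 ≈ 399.8 µV.
(V_in − V_min) × 2^15/range = (3.044512 − (0)) × 32768/13.1 = 7615.463.
Floor → code = 7615.

7615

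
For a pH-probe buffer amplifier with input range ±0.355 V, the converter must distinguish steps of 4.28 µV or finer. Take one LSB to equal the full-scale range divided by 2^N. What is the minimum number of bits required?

Range = 0.355 − (-0.355) = 0.71 V.
Levels needed ≥ 0.71/4.28 µV = 165900. 2^18 = 262144 suffices, so N_min = 18.

18 bits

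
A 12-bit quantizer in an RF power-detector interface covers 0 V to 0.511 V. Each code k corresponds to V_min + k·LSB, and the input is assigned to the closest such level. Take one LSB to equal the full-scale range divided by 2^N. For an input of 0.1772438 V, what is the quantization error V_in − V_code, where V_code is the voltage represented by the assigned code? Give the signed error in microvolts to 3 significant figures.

V_FS = 0.511 V. LSB = 0.511 V / 2^12 ≈ 124.8 µV.
Position in LSBs: (0.1772438 − (0)) × 4096/0.511 = 1420.7253; rounding gives k = 1421.
V_code = 0 + (1421/4096) × 0.511 = 0.1772780762 V.
Error = V_in − V_code = 0.1772438 − (0.1772780762) = −34.3 µV.

−34.3 µV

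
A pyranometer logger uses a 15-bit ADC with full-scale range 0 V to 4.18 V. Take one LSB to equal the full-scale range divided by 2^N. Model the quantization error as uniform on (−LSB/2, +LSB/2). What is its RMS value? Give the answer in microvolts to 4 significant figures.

Range is 4.18 V.
Step size = 4.18/32768 V = 127.563 µV.
RMS of a uniform error over width LSB is LSB/√12 = 36.82 µV.

36.82 µV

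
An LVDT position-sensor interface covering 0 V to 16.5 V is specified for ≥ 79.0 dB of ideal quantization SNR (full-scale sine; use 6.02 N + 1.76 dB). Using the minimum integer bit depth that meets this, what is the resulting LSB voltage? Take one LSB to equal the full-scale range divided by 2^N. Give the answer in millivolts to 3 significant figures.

2.01 mV

Full-scale range = 16.5 V.
Solving 6.02 N ≥ 79.0 − 1.76: N ≥ 12.831. Round up → N = 13.
One LSB is 16.5 V / 8192 = 2.01 mV.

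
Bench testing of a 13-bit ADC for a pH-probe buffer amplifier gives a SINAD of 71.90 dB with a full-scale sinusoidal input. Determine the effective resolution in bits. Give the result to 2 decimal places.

ENOB = (71.90 − 1.76)/6.02 = 11.6512 bits.

11.65 bits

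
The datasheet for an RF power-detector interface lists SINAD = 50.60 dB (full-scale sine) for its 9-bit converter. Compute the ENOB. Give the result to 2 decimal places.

8.11 bits

Inverting SNR = 6.02 N + 1.76: N_eff = (50.60 − 1.76)/6.02 = 8.1130.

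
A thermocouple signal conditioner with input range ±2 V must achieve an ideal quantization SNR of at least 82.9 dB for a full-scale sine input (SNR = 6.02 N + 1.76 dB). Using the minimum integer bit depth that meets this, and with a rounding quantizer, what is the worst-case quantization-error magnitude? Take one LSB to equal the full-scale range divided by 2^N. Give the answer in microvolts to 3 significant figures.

122 µV

Span: 2 V − (-2 V) = 4 V.
6.02 N + 1.76 ≥ 82.9 gives N ≥ 13.478, so the minimum integer is 14.
One LSB is 4 V / 16384 = 244.14 µV.
|e|_max = LSB/2 = 122 µV.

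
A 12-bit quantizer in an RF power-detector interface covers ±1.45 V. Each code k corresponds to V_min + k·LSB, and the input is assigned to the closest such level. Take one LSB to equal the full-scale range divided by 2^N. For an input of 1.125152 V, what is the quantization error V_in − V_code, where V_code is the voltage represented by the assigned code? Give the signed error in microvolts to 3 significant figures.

Span: 1.45 V − (-1.45 V) = 2.9 V. LSB = 2.9 V / 2^12 ≈ 0.7080 mV.
(1.125152 − (-1.45)) / LSB = 2.575152 × 4096/2.9 = 3637.1802. Nearest integer: k = 3637.
V_code = -1.45 + (3637/4096) × 2.9 = 1.125024414 V.
e = 1.125152 − (1.125024414) = +128 µV.

+128 µV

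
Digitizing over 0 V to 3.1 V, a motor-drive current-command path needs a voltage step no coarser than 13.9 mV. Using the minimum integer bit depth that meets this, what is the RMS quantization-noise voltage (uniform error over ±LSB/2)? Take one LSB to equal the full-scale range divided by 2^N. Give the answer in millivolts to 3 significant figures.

V_FS = 3.1 V.
Levels needed ≥ 3.1/13.9 mV = 223.0. 2^8 = 256 suffices, so N_min = 8.
One LSB is 3.1 V / 256 = 12.109 mV.
RMS noise = LSB/√12 = 3.50 mV.

3.50 mV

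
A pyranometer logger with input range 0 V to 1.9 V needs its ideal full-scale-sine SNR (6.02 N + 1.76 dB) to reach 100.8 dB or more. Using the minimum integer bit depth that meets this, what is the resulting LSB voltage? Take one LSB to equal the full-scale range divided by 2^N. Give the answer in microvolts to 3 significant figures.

14.5 µV

V_FS = 1.9 V.
Solving 6.02 N ≥ 100.8 − 1.76: N ≥ 16.452. Round up → N = 17.
LSB = 1.9 V / 2^17 = 14.5 µV.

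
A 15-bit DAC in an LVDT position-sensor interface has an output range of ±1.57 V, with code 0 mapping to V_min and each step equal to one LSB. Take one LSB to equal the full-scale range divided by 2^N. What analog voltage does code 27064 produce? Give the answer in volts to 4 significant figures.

1.023 V

Span: 1.57 V − (-1.57 V) = 3.14 V. LSB = 3.14 V / 2^15.
V_out = -1.57 + 27064 × (3.14/32768) V
      = -1.57 + 2.59341 = 1.02341 V.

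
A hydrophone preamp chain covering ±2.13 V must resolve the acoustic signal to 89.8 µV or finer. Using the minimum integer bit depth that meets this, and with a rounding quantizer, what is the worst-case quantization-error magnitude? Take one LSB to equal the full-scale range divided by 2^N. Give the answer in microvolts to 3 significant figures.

Range = 2.13 − (-2.13) = 4.26 V.
Levels needed ≥ 4.26/89.8 µV = 47440. 2^16 = 65536 suffices, so N_min = 16.
LSB = 4.26 V ÷ 2^16 = 4.26/65536 V = 65.002 µV.
Max error for round-to-nearest is LSB/2 = 32.5 µV.

32.5 µV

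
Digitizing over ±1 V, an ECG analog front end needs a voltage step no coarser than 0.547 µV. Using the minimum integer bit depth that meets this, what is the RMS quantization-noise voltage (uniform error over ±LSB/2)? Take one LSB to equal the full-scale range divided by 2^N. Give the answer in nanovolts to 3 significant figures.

138 nV

Range = 1 − (-1) = 2 V.
Levels needed ≥ 2/0.547 µV = 3.656e6. 2^22 = 4194304 suffices, so N_min = 22.
LSB = 2 V / 2^22 = 476.84 nV.
σ_q = LSB/√12 = 476.84 nV/3.4641 = 138 nV.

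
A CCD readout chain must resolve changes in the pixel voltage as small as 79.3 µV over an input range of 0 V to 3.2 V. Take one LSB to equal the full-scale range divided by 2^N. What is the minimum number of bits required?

16 bits

Full-scale range = 3.2 V.
Levels needed ≥ 3.2/79.3 µV = 40350. 2^16 = 65536 suffices, so N_min = 16.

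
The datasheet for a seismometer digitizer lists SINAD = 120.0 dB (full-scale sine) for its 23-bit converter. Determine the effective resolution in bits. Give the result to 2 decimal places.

19.64 bits

ENOB = (120.0 − 1.76)/6.02 = 19.6412 bits.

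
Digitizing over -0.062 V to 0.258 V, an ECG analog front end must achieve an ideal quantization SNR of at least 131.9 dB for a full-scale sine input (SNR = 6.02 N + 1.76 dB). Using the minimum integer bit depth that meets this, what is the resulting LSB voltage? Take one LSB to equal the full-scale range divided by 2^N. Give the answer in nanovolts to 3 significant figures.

Range = 0.258 − (-0.062) = 0.32 V.
N ≥ (131.9 − 1.76)/6.02 = 21.618 → N_min = 22.
One LSB is 0.32 V / 4194304 = 76.3 nV.

76.3 nV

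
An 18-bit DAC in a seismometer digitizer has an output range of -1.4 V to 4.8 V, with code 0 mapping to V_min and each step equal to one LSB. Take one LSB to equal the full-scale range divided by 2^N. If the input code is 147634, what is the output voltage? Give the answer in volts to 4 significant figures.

2.092 V

Full-scale range = 4.8 V − (-1.4 V) = 6.2 V. LSB = 6.2 V / 2^18.
V_out = V_min + code × LSB = -1.4 V + 147634 × 6.2 V / 262144
      = -1.4 V + 3.49171 V = 2.09171 V.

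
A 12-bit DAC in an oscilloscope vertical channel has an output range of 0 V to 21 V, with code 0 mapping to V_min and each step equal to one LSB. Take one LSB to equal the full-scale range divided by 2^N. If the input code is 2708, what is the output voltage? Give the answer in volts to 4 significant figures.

13.88 V

Range is 21 V. LSB = 21 V / 2^12.
Output = V_min + (2708/4096) × range = 0 + 0.661133 × 21 V
      = 0 + 13.8838 = 13.8838 V.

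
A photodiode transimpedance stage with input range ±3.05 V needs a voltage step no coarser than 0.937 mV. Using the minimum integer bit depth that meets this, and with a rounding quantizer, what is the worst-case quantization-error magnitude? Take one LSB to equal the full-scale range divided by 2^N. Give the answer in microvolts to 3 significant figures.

Range = 3.05 − (-3.05) = 6.1 V.
Required number of levels: 6.1/0.937 mV = 6510.1; smallest N with 2^N ≥ that is 13.
LSB = 6.1 V ÷ 2^13 = 6.1/8192 V = 0.74463 mV.
Max error for round-to-nearest is LSB/2 = 372 µV.

372 µV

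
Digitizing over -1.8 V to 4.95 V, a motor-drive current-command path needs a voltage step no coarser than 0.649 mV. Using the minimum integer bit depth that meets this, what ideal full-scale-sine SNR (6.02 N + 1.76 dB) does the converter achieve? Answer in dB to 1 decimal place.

86.0 dB

The full-scale span is 4.95 − (-1.8) = 6.75 V.
Required number of levels: 6.75/0.649 mV = 10401; smallest N with 2^N ≥ that is 14.
Ideal SNR at N = 14: 6.02·14 + 1.76 = 86.0 dB.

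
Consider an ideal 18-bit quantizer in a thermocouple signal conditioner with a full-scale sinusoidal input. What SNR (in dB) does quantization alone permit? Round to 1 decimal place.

For an ideal N-bit converter with full-scale sine input, SNR = 6.02 N + 1.76 dB. SNR = 6.02 × 18 + 1.76 = 108.36 + 1.76 = 110.12 dB.

110.1 dB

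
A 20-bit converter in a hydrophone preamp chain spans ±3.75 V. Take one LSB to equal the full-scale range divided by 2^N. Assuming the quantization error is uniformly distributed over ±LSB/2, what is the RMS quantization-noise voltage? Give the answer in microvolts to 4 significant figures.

Full-scale range = 3.75 V − (-3.75 V) = 7.5 V.
LSB = 7.5 V / 2^20 = 7.15256 µV.
For a uniform distribution on [−LSB/2, +LSB/2], V_rms = LSB/√12 = 7.15256 µV/3.4641 = 2.065 µV.

2.065 µV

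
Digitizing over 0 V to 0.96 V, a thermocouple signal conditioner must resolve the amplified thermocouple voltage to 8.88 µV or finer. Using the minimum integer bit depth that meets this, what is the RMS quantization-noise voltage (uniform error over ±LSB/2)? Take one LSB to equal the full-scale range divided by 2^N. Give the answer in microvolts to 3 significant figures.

Span = 0.96 V.
Levels needed ≥ 0.96/8.88 µV = 108100. 2^17 = 131072 suffices, so N_min = 17.
LSB = 0.96 V / 2^17 = 7.3242 µV.
RMS noise = LSB/√12 = 2.11 µV.

2.11 µV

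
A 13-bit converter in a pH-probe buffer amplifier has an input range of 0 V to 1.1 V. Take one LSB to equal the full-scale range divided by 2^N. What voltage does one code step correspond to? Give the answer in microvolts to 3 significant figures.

Span = 1.1 V.
Number of codes = 2^13 = 8192.
Step size = 1.1/8192 V = 134 µV.

134 µV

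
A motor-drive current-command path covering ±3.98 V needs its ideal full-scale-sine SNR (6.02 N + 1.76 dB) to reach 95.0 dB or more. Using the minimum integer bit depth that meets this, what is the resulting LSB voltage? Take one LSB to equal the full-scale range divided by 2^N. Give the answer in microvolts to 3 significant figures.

Range = 3.98 − (-3.98) = 7.96 V.
Solving 6.02 N ≥ 95.0 − 1.76: N ≥ 15.488. Round up → N = 16.
One LSB is 7.96 V / 65536 = 121 µV.

121 µV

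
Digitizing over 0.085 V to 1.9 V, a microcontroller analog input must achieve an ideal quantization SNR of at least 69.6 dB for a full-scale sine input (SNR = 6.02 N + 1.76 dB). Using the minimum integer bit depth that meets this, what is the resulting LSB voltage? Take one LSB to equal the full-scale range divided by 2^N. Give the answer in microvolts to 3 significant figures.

443 µV

Range = 1.9 − (0.085) = 1.815 V.
Required N = ⌈(69.6 − 1.76)/6.02⌉ = ⌈11.269⌉ = 12.
LSB = 1.815 V / 2^12 = 443 µV.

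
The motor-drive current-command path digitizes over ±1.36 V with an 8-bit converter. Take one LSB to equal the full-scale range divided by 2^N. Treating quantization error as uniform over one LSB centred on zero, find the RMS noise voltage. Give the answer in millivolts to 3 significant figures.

3.07 mV

Span: 1.36 V − (-1.36 V) = 2.72 V.
LSB = 2.72 V / 2^8 = 10.625 mV.
For a uniform distribution on [−LSB/2, +LSB/2], V_rms = LSB/√12 = 10.625 mV/3.4641 = 3.07 mV.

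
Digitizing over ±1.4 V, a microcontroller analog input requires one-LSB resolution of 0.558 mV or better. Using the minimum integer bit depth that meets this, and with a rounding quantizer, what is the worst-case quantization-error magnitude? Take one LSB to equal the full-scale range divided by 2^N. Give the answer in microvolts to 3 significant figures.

171 µV

Range = 1.4 − (-1.4) = 2.8 V.
Required number of levels: 2.8/0.558 mV = 5017.9; smallest N with 2^N ≥ that is 13.
LSB = 2.8 V / 2^13 = 341.80 µV.
Half an LSB is 171 µV.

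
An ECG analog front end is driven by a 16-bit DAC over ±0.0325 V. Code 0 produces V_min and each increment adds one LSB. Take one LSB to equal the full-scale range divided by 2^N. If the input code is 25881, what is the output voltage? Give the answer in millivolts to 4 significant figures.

-6.831 mV

Range = 0.0325 − (-0.0325) = 0.065 V. LSB = 0.065 V / 2^16.
Output = V_min + (25881/65536) × range = -0.0325 + 0.394913 × 0.065 V
      = -0.0325 V + 0.0256693 V = -0.00683067 V.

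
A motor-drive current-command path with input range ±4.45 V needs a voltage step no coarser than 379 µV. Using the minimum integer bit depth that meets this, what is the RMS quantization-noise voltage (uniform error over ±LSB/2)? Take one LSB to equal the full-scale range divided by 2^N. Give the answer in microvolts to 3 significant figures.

Full-scale range = 4.45 V − (-4.45 V) = 8.9 V.
8.9 V / 379 µV = 23480. Since 2^14 = 16384 and 2^15 = 32768, N = 15.
LSB = 8.9 V / 2^15 = 271.61 µV.
RMS noise = LSB/√12 = 78.4 µV.

78.4 µV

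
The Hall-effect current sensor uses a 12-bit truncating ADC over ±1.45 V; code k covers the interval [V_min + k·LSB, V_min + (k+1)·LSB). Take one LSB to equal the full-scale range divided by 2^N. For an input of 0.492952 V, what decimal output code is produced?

2744

Range = 1.45 − (-1.45) = 2.9 V. LSB = 2.9 V / 2^12 ≈ 0.7080 mV.
(V_in − V_min) × 2^12/range = (0.492952 − (-1.45)) × 4096/2.9 = 2744.252.
Floor → code = 2744.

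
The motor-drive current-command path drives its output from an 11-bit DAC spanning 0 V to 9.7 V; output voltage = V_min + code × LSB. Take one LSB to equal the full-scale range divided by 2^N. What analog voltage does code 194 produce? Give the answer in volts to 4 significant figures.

Full-scale range = 9.7 V. LSB = 9.7 V / 2^11.
Output = V_min + (194/2048) × range = 0 + 0.0947266 × 9.7 V
      = 0 V + 0.918848 V = 0.918848 V.

0.9188 V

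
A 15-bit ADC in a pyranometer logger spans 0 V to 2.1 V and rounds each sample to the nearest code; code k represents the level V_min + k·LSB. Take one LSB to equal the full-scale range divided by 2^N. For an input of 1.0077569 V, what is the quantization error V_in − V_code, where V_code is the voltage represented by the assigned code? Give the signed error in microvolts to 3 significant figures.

−9.82 µV

Full-scale range = 2.1 V. LSB = 2.1 V / 2^15 ≈ 64.09 µV.
(1.0077569 − (0)) / LSB = 1.0077569 × 32768/2.1 = 15724.8467. Nearest integer: k = 15725.
Reconstructed level: 0 + 15725 × 2.1/32768 V = 1.0077667236 V.
V_in − V_code = 1.0077569 − (1.0077667236) = −9.82 µV.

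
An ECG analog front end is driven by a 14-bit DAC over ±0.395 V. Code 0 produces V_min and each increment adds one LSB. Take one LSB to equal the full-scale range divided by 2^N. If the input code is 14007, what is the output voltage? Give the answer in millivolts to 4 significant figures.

Range = 0.395 − (-0.395) = 0.79 V. LSB = 0.79 V / 2^14.
V_out = -0.395 + 14007 × (0.79/16384) V
      = -0.395 + 0.675386 = 0.280386 V.

280.4 mV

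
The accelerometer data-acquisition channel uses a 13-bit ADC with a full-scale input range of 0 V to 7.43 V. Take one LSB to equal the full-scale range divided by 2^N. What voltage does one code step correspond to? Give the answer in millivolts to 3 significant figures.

0.907 mV

V_FS = 7.43 V.
Number of codes = 2^13 = 8192.
LSB = 7.43 V / 2^13 = 0.907 mV.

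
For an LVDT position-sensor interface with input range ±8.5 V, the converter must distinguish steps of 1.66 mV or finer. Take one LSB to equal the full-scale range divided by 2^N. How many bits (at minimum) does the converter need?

14 bits

The full-scale span is 8.5 − (-8.5) = 17 V.
Levels needed ≥ 17/1.66 mV = 10240. 2^14 = 16384 suffices, so N_min = 14.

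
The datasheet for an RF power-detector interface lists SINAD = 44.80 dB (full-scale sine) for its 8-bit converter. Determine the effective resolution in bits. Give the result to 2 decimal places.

7.15 bits

ENOB = (SINAD − 1.76) / 6.02 = (44.80 − 1.76) / 6.02 = 43.04 / 6.02 = 7.1495.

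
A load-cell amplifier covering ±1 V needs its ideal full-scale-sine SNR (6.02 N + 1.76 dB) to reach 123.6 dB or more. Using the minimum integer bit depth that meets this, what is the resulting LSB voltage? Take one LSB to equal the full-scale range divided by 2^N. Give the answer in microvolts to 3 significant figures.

Span: 1 V − (-1 V) = 2 V.
Required N = ⌈(123.6 − 1.76)/6.02⌉ = ⌈20.239⌉ = 21.
LSB = 2 V ÷ 2^21 = 2/2097152 V = 0.954 µV.

0.954 µV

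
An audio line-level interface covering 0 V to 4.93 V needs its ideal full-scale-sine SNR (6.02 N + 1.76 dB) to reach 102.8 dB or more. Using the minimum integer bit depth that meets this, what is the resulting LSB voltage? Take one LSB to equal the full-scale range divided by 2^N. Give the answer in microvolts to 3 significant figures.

Range is 4.93 V.
Required N = ⌈(102.8 − 1.76)/6.02⌉ = ⌈16.784⌉ = 17.
One LSB is 4.93 V / 131072 = 37.6 µV.

37.6 µV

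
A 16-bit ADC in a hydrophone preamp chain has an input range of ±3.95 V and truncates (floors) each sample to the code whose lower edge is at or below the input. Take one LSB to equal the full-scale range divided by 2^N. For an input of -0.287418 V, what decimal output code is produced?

30383

The full-scale span is 3.95 − (-3.95) = 7.9 V. LSB = 7.9 V / 2^16 ≈ 120.5 µV.
code = ⌊(V_in − V_min)/LSB⌋ = ⌊(V_in − V_min) × 2^16 / range⌋
     = ⌊(-0.287418 − (-3.95)) × 65536 / 7.9⌋ = ⌊3.662582 × 65536/7.9⌋
     = ⌊30383.668⌋ = 30383.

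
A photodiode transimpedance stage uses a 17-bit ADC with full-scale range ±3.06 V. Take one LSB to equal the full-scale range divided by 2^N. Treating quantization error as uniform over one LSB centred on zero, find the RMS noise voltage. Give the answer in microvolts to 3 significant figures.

13.5 µV

Span: 3.06 V − (-3.06 V) = 6.12 V.
Step size = 6.12/131072 V = 46.692 µV.
RMS of a uniform error over width LSB is LSB/√12 = 13.5 µV.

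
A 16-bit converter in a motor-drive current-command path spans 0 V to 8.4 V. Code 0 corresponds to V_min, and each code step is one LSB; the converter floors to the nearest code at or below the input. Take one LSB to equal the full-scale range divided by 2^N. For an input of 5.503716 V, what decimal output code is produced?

42939

Range is 8.4 V. LSB = 8.4 V / 2^16 ≈ 128.2 µV.
code = ⌊(V_in − V_min)/LSB⌋ = ⌊(V_in − V_min) × 2^16 / range⌋
     = ⌊(5.503716 − (0)) × 65536 / 8.4⌋ = ⌊5.503716 × 65536/8.4⌋
     = ⌊42939.468⌋ = 42939.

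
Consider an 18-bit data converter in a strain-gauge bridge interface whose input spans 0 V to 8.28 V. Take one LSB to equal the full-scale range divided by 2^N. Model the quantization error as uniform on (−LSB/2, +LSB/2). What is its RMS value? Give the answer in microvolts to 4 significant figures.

9.118 µV

Range is 8.28 V.
LSB = 8.28 V / 2^18 = 31.5857 µV.
RMS of a uniform error over width LSB is LSB/√12 = 9.118 µV.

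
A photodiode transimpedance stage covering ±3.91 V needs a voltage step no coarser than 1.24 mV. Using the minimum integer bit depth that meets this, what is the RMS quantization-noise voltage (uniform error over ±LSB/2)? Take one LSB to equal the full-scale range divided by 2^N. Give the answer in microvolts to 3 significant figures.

276 µV

Range = 3.91 − (-3.91) = 7.82 V.
Levels needed ≥ 7.82/1.24 mV = 6306. 2^13 = 8192 suffices, so N_min = 13.
LSB = 7.82 V ÷ 2^13 = 7.82/8192 V = 0.95459 mV.
V_rms = LSB/√12 = 276 µV.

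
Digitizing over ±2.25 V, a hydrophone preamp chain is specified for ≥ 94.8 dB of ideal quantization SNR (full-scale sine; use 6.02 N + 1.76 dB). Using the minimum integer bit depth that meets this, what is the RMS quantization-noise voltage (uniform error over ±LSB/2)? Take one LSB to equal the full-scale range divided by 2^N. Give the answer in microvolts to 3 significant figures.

19.8 µV

The full-scale span is 2.25 − (-2.25) = 4.5 V.
6.02 N + 1.76 ≥ 94.8 gives N ≥ 15.455, so the minimum integer is 16.
One LSB is 4.5 V / 65536 = 68.665 µV.
σ_q = LSB/√12 = 68.665 µV/3.4641 = 19.8 µV.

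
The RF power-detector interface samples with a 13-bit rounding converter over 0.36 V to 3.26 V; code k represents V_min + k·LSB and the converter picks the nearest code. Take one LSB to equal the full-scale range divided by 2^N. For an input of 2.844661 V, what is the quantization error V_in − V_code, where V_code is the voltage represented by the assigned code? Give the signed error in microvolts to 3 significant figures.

Span: 3.26 V − (0.36 V) = 2.9 V. LSB = 2.9 V / 2^13 ≈ 354.0 µV.
(V_in − V_min)/LSB = (2.844661 − (0.36)) × 8192/2.9 = 7018.7389 → nearest code k = 7019.
V_code = V_min + k × range/2^13 = 0.36 + 7019 × 2.9/8192 = 2.844753418 V.
V_in − V_code = 2.844661 − (2.844753418) = −92.4 µV.

−92.4 µV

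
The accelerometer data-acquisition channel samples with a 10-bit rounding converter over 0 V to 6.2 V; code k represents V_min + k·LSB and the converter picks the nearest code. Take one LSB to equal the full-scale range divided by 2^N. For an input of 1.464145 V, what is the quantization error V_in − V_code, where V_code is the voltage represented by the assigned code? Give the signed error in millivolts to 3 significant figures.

Full-scale range = 6.2 V. LSB = 6.2 V / 2^10 ≈ 6.055 mV.
(V_in − V_min)/LSB = (1.464145 − (0)) × 1024/6.2 = 241.8201 → nearest code k = 242.
V_code = 0 + (242/1024) × 6.2 = 1.465234375 V.
V_in − V_code = 1.464145 − (1.465234375) = −1.09 mV.

−1.09 mV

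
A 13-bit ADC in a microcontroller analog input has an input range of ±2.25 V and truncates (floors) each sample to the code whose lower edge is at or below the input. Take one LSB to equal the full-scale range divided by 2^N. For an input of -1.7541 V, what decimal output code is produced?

The full-scale span is 2.25 − (-2.25) = 4.5 V. LSB = 4.5 V / 2^13 ≈ 0.5493 mV.
(V_in − V_min) × 2^13/range = (-1.7541 − (-2.25)) × 8192/4.5 = 902.758.
Floor → code = 902.

902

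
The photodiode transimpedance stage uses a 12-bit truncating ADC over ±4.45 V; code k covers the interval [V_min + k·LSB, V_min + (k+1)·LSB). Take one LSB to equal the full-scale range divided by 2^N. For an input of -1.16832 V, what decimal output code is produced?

1510

Full-scale range = 4.45 V − (-4.45 V) = 8.9 V. LSB = 8.9 V / 2^12 ≈ 2.173 mV.
V_in − V_min = -1.16832 − (-4.45) = 3.28168 V.
Divide by LSB: 3.28168 × 4096/8.9 = 1510.3103.
Truncating gives code 1510.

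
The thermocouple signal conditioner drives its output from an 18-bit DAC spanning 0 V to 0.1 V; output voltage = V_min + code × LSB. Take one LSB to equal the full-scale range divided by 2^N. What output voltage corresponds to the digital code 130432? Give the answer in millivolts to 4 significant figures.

49.76 mV

V_FS = 0.1 V. LSB = 0.1 V / 2^18.
V_out = 0 + 130432 × (0.1/262144) V
      = 0 V + 0.0497559 V = 0.0497559 V.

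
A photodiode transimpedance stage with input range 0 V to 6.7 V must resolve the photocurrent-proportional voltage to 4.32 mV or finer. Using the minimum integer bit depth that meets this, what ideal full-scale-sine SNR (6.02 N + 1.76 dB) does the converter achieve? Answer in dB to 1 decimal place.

68.0 dB

Full-scale range = 6.7 V.
Levels needed ≥ 6.7/4.32 mV = 1551. 2^11 = 2048 suffices, so N_min = 11.
6.02(11) + 1.76 = 67.98 dB.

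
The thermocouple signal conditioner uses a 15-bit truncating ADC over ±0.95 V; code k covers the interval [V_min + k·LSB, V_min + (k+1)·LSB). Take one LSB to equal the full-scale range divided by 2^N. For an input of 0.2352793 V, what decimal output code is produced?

Range = 0.95 − (-0.95) = 1.9 V. LSB = 1.9 V / 2^15 ≈ 57.98 µV.
V_in − V_min = 0.2352793 − (-0.95) = 1.1852793 V.
Divide by LSB: 1.1852793 × 32768/1.9 = 20441.7011.
Truncating gives code 20441.

20441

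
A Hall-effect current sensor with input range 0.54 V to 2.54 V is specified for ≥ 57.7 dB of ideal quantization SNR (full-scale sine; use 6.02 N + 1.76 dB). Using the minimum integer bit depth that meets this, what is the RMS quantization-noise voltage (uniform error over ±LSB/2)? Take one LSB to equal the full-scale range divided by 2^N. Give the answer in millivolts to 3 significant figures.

The full-scale span is 2.54 − (0.54) = 2 V.
6.02 N + 1.76 ≥ 57.7 gives N ≥ 9.292, so the minimum integer is 10.
One LSB is 2 V / 1024 = 1.9531 mV.
V_rms = LSB/√12 = 0.564 mV.

0.564 mV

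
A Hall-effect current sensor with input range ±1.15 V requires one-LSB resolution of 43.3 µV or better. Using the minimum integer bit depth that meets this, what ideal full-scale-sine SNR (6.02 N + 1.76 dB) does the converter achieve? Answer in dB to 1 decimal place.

Full-scale range = 1.15 V − (-1.15 V) = 2.3 V.
Levels needed ≥ 2.3/43.3 µV = 53120. 2^16 = 65536 suffices, so N_min = 16.
6.02(16) + 1.76 = 98.08 dB.

98.1 dB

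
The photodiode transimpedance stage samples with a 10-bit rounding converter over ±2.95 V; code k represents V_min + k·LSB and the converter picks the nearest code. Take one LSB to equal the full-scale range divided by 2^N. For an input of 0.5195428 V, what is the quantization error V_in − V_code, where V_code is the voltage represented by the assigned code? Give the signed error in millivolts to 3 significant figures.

The full-scale span is 2.95 − (-2.95) = 5.9 V. LSB = 5.9 V / 2^10 ≈ 5.762 mV.
Position in LSBs: (0.5195428 − (-2.95)) × 1024/5.9 = 602.1715; rounding gives k = 602.
V_code = V_min + k × range/2^10 = -2.95 + 602 × 5.9/1024 = 0.5185546875 V.
e = 0.5195428 − (0.5185546875) = +0.988 mV.

+0.988 mV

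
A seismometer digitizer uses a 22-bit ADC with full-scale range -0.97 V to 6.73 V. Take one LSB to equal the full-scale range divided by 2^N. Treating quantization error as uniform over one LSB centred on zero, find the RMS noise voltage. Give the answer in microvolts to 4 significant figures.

0.5300 µV

The full-scale span is 6.73 − (-0.97) = 7.7 V.
Step size = 7.7/4194304 V = 1.83582 µV.
RMS of a uniform error over width LSB is LSB/√12 = 0.5300 µV.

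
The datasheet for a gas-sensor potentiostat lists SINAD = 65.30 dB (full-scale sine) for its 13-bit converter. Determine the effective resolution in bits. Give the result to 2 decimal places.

ENOB = (SINAD − 1.76) / 6.02 = (65.30 − 1.76) / 6.02 = 63.54 / 6.02 = 10.5548.

10.55 bits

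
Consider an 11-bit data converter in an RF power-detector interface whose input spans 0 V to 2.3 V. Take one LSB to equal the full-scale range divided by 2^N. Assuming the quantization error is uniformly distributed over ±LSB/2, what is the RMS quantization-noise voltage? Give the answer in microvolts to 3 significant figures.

324 µV

V_FS = 2.3 V.
LSB = 2.3 V ÷ 2^11 = 2.3/2048 V = 1.1230 mV.
For a uniform distribution on [−LSB/2, +LSB/2], V_rms = LSB/√12 = 1.1230 mV/3.4641 = 324 µV.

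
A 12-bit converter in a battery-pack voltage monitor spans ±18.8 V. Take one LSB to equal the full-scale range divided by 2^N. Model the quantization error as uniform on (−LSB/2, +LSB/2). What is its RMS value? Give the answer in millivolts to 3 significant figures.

2.65 mV

The full-scale span is 18.8 − (-18.8) = 37.6 V.
One LSB is 37.6 V / 4096 = 9.1797 mV.
V_rms = LSB/√12 = 9.1797 mV / √12 = 2.65 mV.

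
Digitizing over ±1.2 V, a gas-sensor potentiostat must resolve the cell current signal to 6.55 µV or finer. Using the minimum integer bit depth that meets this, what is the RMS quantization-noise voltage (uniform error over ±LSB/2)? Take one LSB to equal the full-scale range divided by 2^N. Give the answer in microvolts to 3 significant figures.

1.32 µV

Full-scale range = 1.2 V − (-1.2 V) = 2.4 V.
Required number of levels: 2.4/6.55 µV = 366410; smallest N with 2^N ≥ that is 19.
One LSB is 2.4 V / 524288 = 4.5776 µV.
V_rms = LSB/√12 = 1.32 µV.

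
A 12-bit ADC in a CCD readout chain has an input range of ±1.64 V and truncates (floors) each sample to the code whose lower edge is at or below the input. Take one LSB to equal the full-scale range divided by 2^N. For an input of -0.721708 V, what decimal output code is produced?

Span: 1.64 V − (-1.64 V) = 3.28 V. LSB = 3.28 V / 2^12 ≈ 0.8008 mV.
V_in − V_min = -0.721708 − (-1.64) = 0.918292 V.
Divide by LSB: 0.918292 × 4096/3.28 = 1146.7451.
Truncating gives code 1146.

1146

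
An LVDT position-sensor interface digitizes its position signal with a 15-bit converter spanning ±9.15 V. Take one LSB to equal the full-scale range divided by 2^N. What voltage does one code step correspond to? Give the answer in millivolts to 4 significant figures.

0.5585 mV

Span: 9.15 V − (-9.15 V) = 18.3 V.
There are 2^15 = 32768 steps.
LSB = 18.3 V / 2^15 = 0.5585 mV.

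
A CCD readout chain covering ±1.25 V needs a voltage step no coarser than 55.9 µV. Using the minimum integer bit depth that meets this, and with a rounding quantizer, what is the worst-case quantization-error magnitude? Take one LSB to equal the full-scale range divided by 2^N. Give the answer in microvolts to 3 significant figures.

19.1 µV

Full-scale range = 1.25 V − (-1.25 V) = 2.5 V.
Need 2^N ≥ 2.5 V / 55.9 µV = 44720 → N_min = 16.
LSB = 2.5 V / 2^16 = 38.147 µV.
|e|_max = LSB/2 = 19.1 µV.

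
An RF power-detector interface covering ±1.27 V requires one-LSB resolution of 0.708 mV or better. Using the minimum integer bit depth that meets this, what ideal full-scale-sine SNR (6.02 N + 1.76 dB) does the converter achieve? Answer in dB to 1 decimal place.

Range = 1.27 − (-1.27) = 2.54 V.
Need 2^N ≥ 2.54 V / 0.708 mV = 3588 → N_min = 12.
SNR = 6.02 × 12 + 1.76 = 74.00 dB.

74.0 dB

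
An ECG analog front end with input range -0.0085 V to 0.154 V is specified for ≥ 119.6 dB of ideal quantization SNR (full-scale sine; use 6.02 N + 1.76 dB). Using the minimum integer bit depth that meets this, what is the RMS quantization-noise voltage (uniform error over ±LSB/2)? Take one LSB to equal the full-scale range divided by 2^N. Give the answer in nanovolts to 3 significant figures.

44.7 nV

Full-scale range = 0.154 V − (-0.0085 V) = 0.1625 V.
6.02 N + 1.76 ≥ 119.6 gives N ≥ 19.575, so the minimum integer is 20.
Step size = 0.1625/1048576 V = 154.97 nV.
V_rms = LSB/√12 = 44.7 nV.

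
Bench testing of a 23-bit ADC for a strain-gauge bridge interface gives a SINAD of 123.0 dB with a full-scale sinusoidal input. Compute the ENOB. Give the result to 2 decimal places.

20.14 bits

ENOB = (123.0 − 1.76)/6.02 = 20.1395 bits.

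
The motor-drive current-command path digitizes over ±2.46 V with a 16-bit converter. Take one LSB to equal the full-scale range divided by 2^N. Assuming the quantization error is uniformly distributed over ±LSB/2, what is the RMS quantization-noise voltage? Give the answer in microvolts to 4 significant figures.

21.67 µV

Range = 2.46 − (-2.46) = 4.92 V.
LSB = 4.92 V ÷ 2^16 = 4.92/65536 V = 75.0732 µV.
For a uniform distribution on [−LSB/2, +LSB/2], V_rms = LSB/√12 = 75.0732 µV/3.4641 = 21.67 µV.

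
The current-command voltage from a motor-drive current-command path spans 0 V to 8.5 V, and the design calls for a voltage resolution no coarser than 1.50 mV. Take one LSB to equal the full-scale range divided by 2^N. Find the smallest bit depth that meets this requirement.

V_FS = 8.5 V.
8.5 V / 1.50 mV = 5667. Since 2^12 = 4096 and 2^13 = 8192, N = 13.

13 bits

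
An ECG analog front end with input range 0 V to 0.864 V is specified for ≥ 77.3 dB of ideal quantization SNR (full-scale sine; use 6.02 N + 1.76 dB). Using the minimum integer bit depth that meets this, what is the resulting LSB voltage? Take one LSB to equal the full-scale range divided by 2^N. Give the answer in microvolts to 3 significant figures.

105 µV

V_FS = 0.864 V.
N ≥ (77.3 − 1.76)/6.02 = 12.548 → N_min = 13.
LSB = 0.864 V / 2^13 = 105 µV.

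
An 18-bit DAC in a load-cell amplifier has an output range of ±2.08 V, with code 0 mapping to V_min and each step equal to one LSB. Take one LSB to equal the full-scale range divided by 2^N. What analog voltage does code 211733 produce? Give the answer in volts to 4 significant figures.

Range = 2.08 − (-2.08) = 4.16 V. LSB = 4.16 V / 2^18.
V_out = -2.08 + 211733 × (4.16/262144) V
      = -2.08 V + 3.36002 V = 1.28002 V.

1.280 V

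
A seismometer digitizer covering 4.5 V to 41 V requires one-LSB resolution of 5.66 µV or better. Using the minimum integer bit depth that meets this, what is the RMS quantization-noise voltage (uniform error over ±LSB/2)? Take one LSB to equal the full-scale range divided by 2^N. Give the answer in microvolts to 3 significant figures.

Range = 41 − (4.5) = 36.5 V.
Levels needed ≥ 36.5/5.66 µV = 6.449e6. 2^23 = 8388608 suffices, so N_min = 23.
LSB = 36.5 V ÷ 2^23 = 36.5/8388608 V = 4.3511 µV.
RMS noise = LSB/√12 = 1.26 µV.

1.26 µV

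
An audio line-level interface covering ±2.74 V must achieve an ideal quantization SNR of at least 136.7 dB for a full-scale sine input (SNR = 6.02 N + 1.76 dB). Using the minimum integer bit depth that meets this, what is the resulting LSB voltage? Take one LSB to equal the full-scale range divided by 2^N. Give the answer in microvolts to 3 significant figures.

0.653 µV

Span: 2.74 V − (-2.74 V) = 5.48 V.
N ≥ (136.7 − 1.76)/6.02 = 22.415 → N_min = 23.
LSB = 5.48 V / 2^23 = 0.653 µV.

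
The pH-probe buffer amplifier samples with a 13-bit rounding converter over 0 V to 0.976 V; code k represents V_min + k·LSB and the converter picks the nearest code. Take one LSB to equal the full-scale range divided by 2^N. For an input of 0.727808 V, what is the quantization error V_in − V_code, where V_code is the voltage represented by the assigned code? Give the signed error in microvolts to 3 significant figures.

Range is 0.976 V. LSB = 0.976 V / 2^13 ≈ 119.1 µV.
(0.727808 − (0)) / LSB = 0.727808 × 8192/0.976 = 6108.8147. Nearest integer: k = 6109.
V_code = 0 + (6109/8192) × 0.976 = 0.7278300781 V.
Error = V_in − V_code = 0.727808 − (0.7278300781) = −22.1 µV.

−22.1 µV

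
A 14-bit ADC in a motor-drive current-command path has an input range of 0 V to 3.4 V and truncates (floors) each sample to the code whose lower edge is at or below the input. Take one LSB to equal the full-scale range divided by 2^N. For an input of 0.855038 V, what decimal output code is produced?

4120

V_FS = 3.4 V. LSB = 3.4 V / 2^14 ≈ 207.5 µV.
code = ⌊(V_in − V_min)/LSB⌋ = ⌊(V_in − V_min) × 2^14 / range⌋
     = ⌊(0.855038 − (0)) × 16384 / 3.4⌋ = ⌊0.855038 × 16384/3.4⌋
     = ⌊4120.277⌋ = 4120.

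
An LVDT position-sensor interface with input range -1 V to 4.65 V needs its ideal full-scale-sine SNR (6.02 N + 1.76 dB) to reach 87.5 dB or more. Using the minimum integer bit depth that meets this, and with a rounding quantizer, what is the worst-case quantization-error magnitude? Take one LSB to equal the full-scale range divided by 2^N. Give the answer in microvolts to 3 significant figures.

86.2 µV

Range = 4.65 − (-1) = 5.65 V.
6.02 N + 1.76 ≥ 87.5 gives N ≥ 14.243, so the minimum integer is 15.
Step size = 5.65/32768 V = 172.42 µV.
Half an LSB is 86.2 µV.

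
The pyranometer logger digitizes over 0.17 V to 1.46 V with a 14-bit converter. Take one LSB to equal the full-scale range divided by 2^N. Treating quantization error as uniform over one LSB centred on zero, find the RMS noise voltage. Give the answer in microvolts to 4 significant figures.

22.73 µV

Span: 1.46 V − (0.17 V) = 1.29 V.
LSB = 1.29 V ÷ 2^14 = 1.29/16384 V = 78.7354 µV.
RMS of a uniform error over width LSB is LSB/√12 = 22.73 µV.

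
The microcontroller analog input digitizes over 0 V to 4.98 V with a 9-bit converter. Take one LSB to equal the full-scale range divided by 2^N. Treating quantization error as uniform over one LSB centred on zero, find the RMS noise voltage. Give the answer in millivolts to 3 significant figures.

Range is 4.98 V.
LSB = 4.98 V / 2^9 = 9.7266 mV.
RMS of a uniform error over width LSB is LSB/√12 = 2.81 mV.

2.81 mV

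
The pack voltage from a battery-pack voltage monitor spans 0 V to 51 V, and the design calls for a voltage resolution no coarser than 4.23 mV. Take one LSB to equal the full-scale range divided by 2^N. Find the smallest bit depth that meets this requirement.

Span = 51 V.
Levels needed ≥ 51/4.23 mV = 12060. 2^14 = 16384 suffices, so N_min = 14.

14 bits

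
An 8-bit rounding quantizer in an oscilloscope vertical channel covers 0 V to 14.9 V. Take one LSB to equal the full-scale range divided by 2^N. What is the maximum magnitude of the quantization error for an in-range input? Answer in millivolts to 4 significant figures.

Span = 14.9 V.
LSB = 14.9 V ÷ 2^8 = 14.9/256 V = 58.2031 mV.
|e|_max = LSB/2 = 29.10 mV.

29.10 mV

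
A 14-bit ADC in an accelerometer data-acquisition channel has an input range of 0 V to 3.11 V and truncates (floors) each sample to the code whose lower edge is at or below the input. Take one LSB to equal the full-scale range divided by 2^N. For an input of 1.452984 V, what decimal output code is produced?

7654

V_FS = 3.11 V. LSB = 3.11 V / 2^14 ≈ 189.8 µV.
code = ⌊(V_in − V_min)/LSB⌋ = ⌊(V_in − V_min) × 2^14 / range⌋
     = ⌊(1.452984 − (0)) × 16384 / 3.11⌋ = ⌊1.452984 × 16384/3.11⌋
     = ⌊7654.563⌋ = 7654.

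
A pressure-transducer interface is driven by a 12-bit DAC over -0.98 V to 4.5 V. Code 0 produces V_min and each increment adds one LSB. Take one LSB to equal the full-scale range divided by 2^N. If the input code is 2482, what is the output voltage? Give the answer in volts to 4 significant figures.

Span: 4.5 V − (-0.98 V) = 5.48 V. LSB = 5.48 V / 2^12.
V_out = V_min + code × LSB = -0.98 V + 2482 × 5.48 V / 4096
      = -0.98 V + 3.32064 V = 2.34064 V.

2.341 V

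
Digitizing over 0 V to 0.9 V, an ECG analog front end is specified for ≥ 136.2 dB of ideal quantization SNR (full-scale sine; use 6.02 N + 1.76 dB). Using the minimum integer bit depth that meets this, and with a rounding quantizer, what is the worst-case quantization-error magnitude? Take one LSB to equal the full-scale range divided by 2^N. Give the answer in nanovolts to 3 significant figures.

Range is 0.9 V.
Required N = ⌈(136.2 − 1.76)/6.02⌉ = ⌈22.332⌉ = 23.
LSB = 0.9 V ÷ 2^23 = 0.9/8388608 V = 107.29 nV.
Max error for round-to-nearest is LSB/2 = 53.6 nV.

53.6 nV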